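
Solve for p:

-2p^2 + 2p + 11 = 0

p = -1.8979 or p = 2.8979

Discriminant: (2)^2 - 4*(-2)*11 = 92.
Quadratic formula: p = (-2 +/- sqrt(92)) / (-4).
So p = 1/2 - sqrt(23)/2 ~= -1.8979 or p = 1/2 + sqrt(23)/2 ~= 2.8979.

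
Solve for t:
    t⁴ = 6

t = -1.5651 or t = 1.5651

Let u = t². The equation becomes u² - 6 = 0.
By the quadratic formula, u = √(6) or u = -√(6).
t² = √(6) gives t = ±6^(1/4) ≈ ±1.5651.
t² = -√(6) < 0 has no real solution.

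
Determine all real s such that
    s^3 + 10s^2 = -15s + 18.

s = -7.772 or s = -3 or s = 0.772

Rearrange: s^3 + 10s^2 + 15s - 18 = 0.
Possible rational roots are divisors of -18. Testing s = -3 gives 0, so (s + 3) is a factor.
Divide: s^3 + 10s^2 + 15s - 18 = (s + 3)(s^2 + 7s - 6).
Apply the quadratic formula to s^2 + 7s - 6 = 0: s = (-7 +/- sqrt(73))/2, i.e. s ~= 0.772 or s ~= -7.772.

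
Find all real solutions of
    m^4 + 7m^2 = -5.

No real solutions.

Let u = m^2. The equation becomes u^2 + 7u + 5 = 0.
By the quadratic formula, u = -7/2 + sqrt(29)/2 or u = -7/2 - sqrt(29)/2.
m^2 = -7/2 + sqrt(29)/2 < 0 has no real solution.
m^2 = -7/2 - sqrt(29)/2 < 0 has no real solution.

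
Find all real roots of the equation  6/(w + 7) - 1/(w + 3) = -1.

Multiply both sides by (w + 7)(w + 3):
6(w + 3) - (w + 7) = -(w + 7)(w + 3).
Expand and collect terms: -w² - 15w - 32 = 0.
By the quadratic formula, w = (15 ± √97) / -2, so w ≈ -12.4244 or w ≈ -2.5756.
Neither value makes a denominator zero (w ≠ -7, w ≠ -3), so both are valid.

w = -12.4244 or w = -2.5756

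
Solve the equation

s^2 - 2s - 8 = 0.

s = -2 or s = 4

Factor: (s + 2)(s - 4) = 0.
So s = -2 or s = 4.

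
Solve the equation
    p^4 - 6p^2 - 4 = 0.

p = -2.5701 or p = 2.5701

Let u = p^2. The equation becomes u^2 - 6u - 4 = 0.
By the quadratic formula, u = 3 + sqrt(13) or u = 3 - sqrt(13).
p^2 = 3 + sqrt(13) gives p = +/-sqrt(3 + sqrt(13)) ~= +/-2.5701.
p^2 = 3 - sqrt(13) < 0 has no real solution.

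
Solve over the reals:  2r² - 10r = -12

Bring every term to one side: 2r² - 10r + 12 = 0.
Factor: 2(r - 2)(r - 3) = 0.
So r = 2 or r = 3.

r = 2 or r = 3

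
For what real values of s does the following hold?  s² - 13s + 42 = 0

Factor: (s - 7)(s - 6) = 0.
So s = 7 or s = 6.

s = 6 or s = 7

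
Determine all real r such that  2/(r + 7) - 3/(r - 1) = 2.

Multiply both sides by (r + 7)(r - 1):
2(r - 1) - 3(r + 7) = 2(r + 7)(r - 1).
Expand and collect terms: 2r^2 + 13r + 9 = 0.
By the quadratic formula, r = (-13 +/- sqrt(97)) / 4, so r ~= -0.7878 or r ~= -5.7122.
Neither value makes a denominator zero (r != -7, r != 1), so both are valid.

r = -5.7122 or r = -0.7878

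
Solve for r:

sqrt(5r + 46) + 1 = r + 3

r = 7

Isolate the radical: sqrt(5r + 46) = r + 2.
Square both sides: 5r + 46 = (r + 2)^2.
Expand and rearrange: r^2 - r - 42 = 0.
Solving gives r = 7 or r = -6.
Check each candidate in the original equation:
  r = 7: sqrt(81) = 9, while r + 2 = 9 — valid.
  r = -6: sqrt(16) = 4, while r + 2 = -4 — extraneous.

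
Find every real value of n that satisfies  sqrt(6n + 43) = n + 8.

n = -7 or n = -3

Square both sides: 6n + 43 = (n + 8)^2.
Expand and rearrange: n^2 + 10n + 21 = 0.
Solving gives n = -3 or n = -7.
Check each candidate in the original equation:
  n = -3: sqrt(25) = 5, while n + 8 = 5 — valid.
  n = -7: sqrt(1) = 1, while n + 8 = 1 — valid.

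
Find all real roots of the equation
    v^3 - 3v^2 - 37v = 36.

Rearrange: v^3 - 3v^2 - 37v - 36 = 0.
Possible rational roots are divisors of -36. Testing v = -4 gives 0, so (v + 4) is a factor.
Divide: v^3 - 3v^2 - 37v - 36 = (v + 4)(v^2 - 7v - 9).
Apply the quadratic formula to v^2 - 7v - 9 = 0: v = (7 +/- sqrt(85))/2, i.e. v ~= 8.1098 or v ~= -1.1098.

v = -4 or v = -1.1098 or v = 8.1098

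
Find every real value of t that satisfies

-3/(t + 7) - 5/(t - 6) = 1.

t = -11.2268 or t = 2.2268

Multiply both sides by (t + 7)(t - 6):
-3(t - 6) - 5(t + 7) = (t + 7)(t - 6).
Expand and collect terms: t² + 9t - 25 = 0.
By the quadratic formula, t = (-9 ± √181) / 2, so t ≈ 2.2268 or t ≈ -11.2268.
Neither value makes a denominator zero (t ≠ -7, t ≠ 6), so both are valid.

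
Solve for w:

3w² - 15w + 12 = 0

Factor: 3(w - 1)(w - 4) = 0.
So w = 1 or w = 4.

w = 1 or w = 4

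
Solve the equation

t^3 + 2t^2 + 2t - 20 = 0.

Possible rational roots are divisors of -20. Testing t = 2 gives 0, so (t - 2) is a factor.
Divide: t^3 + 2t^2 + 2t - 20 = (t - 2)(t^2 + 4t + 10).
The quadratic t^2 + 4t + 10 has discriminant -24 < 0, so no further real roots.

t = 2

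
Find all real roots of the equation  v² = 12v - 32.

v = 4 or v = 8

Bring every term to one side: v² - 12v + 32 = 0.
Factor: (v - 8)(v - 4) = 0.
So v = 8 or v = 4.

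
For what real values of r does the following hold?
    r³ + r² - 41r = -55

Rearrange: r³ + r² - 41r + 55 = 0.
Possible rational roots are divisors of 55. Testing r = 5 gives 0, so (r - 5) is a factor.
Divide: r³ + r² - 41r + 55 = (r - 5)(r² + 6r - 11).
Apply the quadratic formula to r² + 6r - 11 = 0: r = (-6 ± √80)/2, i.e. r ≈ 1.4721 or r ≈ -7.4721.

r = -7.4721 or r = 1.4721 or r = 5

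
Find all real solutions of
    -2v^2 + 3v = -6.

v = -1.1375 or v = 2.6375

Rearrange to standard form: -2v^2 + 3v + 6 = 0.
Discriminant: (3)^2 - 4*(-2)*6 = 57.
Quadratic formula: v = (-3 +/- sqrt(57)) / (-4).
So v = 3/4 - sqrt(57)/4 ~= -1.1375 or v = 3/4 + sqrt(57)/4 ~= 2.6375.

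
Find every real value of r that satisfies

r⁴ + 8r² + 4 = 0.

Let u = r². The equation becomes u² + 8u + 4 = 0.
By the quadratic formula, u = -4 + 2·√(3) or u = -4 - 2·√(3).
r² = -4 + 2·√(3) < 0 has no real solution.
r² = -4 - 2·√(3) < 0 has no real solution.

No real solutions.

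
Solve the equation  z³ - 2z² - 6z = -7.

z = -2.1926 or z = 1 or z = 3.1926

Rearrange: z³ - 2z² - 6z + 7 = 0.
Possible rational roots are divisors of 7. Testing z = 1 gives 0, so (z - 1) is a factor.
Divide: z³ - 2z² - 6z + 7 = (z - 1)(z² - z - 7).
Apply the quadratic formula to z² - z - 7 = 0: z = (1 ± √29)/2, i.e. z ≈ 3.1926 or z ≈ -2.1926.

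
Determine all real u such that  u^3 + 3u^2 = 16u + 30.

u = -5 or u = -1.6458 or u = 3.6458

Rearrange: u^3 + 3u^2 - 16u - 30 = 0.
Possible rational roots are divisors of -30. Testing u = -5 gives 0, so (u + 5) is a factor.
Divide: u^3 + 3u^2 - 16u - 30 = (u + 5)(u^2 - 2u - 6).
Apply the quadratic formula to u^2 - 2u - 6 = 0: u = (2 +/- sqrt(28))/2, i.e. u ~= 3.6458 or u ~= -1.6458.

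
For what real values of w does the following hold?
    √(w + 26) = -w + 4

Square both sides: w + 26 = (-w + 4)².
Expand and rearrange: w² - 9w - 10 = 0.
Solving gives w = 10 or w = -1.
Check each candidate in the original equation:
  w = 10: √(36) = 6, while -w + 4 = -6 — extraneous.
  w = -1: √(25) = 5, while -w + 4 = 5 — valid.

w = -1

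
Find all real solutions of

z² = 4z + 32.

Bring every term to one side: z² - 4z - 32 = 0.
Factor: (z - 8)(z + 4) = 0.
So z = 8 or z = -4.

z = -4 or z = 8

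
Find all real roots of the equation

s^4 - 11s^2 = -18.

s = -3 or s = -1.4142 or s = 1.4142 or s = 3

Let u = s^2. The equation becomes u^2 - 11u + 18 = 0.
Factor: (u - 9)(u - 2) = 0, so u = 9 or u = 2.
s^2 = 9 gives s = +/-3.
s^2 = 2 gives s = +/-sqrt(2) ~= +/-1.4142.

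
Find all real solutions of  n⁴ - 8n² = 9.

Let u = n². The equation becomes u² - 8u - 9 = 0.
Factor: (u - 9)(u + 1) = 0, so u = 9 or u = -1.
n² = 9 gives n = ±3.
n² = -1 < 0 has no real solution.

n = -3 or n = 3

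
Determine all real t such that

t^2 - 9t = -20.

t = 4 or t = 5

Bring every term to one side: t^2 - 9t + 20 = 0.
Factor: (t - 5)(t - 4) = 0.
So t = 5 or t = 4.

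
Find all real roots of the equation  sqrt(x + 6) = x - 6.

x = 10

Square both sides: x + 6 = (x - 6)^2.
Expand and rearrange: x^2 - 13x + 30 = 0.
Solving gives x = 10 or x = 3.
Check each candidate in the original equation:
  x = 10: sqrt(16) = 4, while x - 6 = 4 — valid.
  x = 3: sqrt(9) = 3, while x - 6 = -3 — extraneous.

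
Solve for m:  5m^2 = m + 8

m = -1.1689 or m = 1.3689

Rearrange to standard form: 5m^2 - m - 8 = 0.
Discriminant: (-1)^2 - 4*5*(-8) = 161.
Quadratic formula: m = (1 +/- sqrt(161)) / 10.
So m = 1/10 + sqrt(161)/10 ~= 1.3689 or m = 1/10 - sqrt(161)/10 ~= -1.1689.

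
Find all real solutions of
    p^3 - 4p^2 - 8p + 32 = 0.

p = -2.8284 or p = 2.8284 or p = 4

Possible rational roots are divisors of 32. Testing p = 4 gives 0, so (p - 4) is a factor.
Divide: p^3 - 4p^2 - 8p + 32 = (p - 4)(p^2 - 8).
Apply the quadratic formula to p^2 - 8 = 0: p = (0 +/- sqrt(32))/2, i.e. p ~= 2.8284 or p ~= -2.8284.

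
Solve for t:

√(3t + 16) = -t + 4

t = 0

Square both sides: 3t + 16 = (-t + 4)².
Expand and rearrange: t² - 11t = 0.
Solving gives t = 11 or t = 0.
Check each candidate in the original equation:
  t = 11: √(49) = 7, while -t + 4 = -7 — extraneous.
  t = 0: √(16) = 4, while -t + 4 = 4 — valid.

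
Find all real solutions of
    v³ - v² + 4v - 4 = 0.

v = 1

Possible rational roots are divisors of -4. Testing v = 1 gives 0, so (v - 1) is a factor.
Divide: v³ - v² + 4v - 4 = (v - 1)(v² + 4).
The quadratic v² + 4 has discriminant -16 < 0, so no further real roots.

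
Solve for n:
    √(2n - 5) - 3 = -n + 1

n = 3

Isolate the radical: √(2n - 5) = -n + 4.
Square both sides: 2n - 5 = (-n + 4)².
Expand and rearrange: n² - 10n + 21 = 0.
Solving gives n = 7 or n = 3.
Check each candidate in the original equation:
  n = 7: √(9) = 3, while -n + 4 = -3 — extraneous.
  n = 3: √(1) = 1, while -n + 4 = 1 — valid.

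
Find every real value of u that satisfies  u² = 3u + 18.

u = -3 or u = 6

Bring every term to one side: u² - 3u - 18 = 0.
Factor: (u + 3)(u - 6) = 0.
So u = -3 or u = 6.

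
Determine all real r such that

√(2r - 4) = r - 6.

r = 10

Square both sides: 2r - 4 = (r - 6)².
Expand and rearrange: r² - 14r + 40 = 0.
Solving gives r = 10 or r = 4.
Check each candidate in the original equation:
  r = 10: √(16) = 4, while r - 6 = 4 — valid.
  r = 4: √(4) = 2, while r - 6 = -2 — extraneous.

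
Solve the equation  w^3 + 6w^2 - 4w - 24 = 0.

w = -6 or w = -2 or w = 2

Possible rational roots are divisors of -24. Testing w = -2 gives 0, so (w + 2) is a factor.
Divide: w^3 + 6w^2 - 4w - 24 = (w + 2)(w^2 + 4w - 12).
Factor the quadratic: w = 2 or w = -6.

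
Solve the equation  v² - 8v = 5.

Rearrange to standard form: v² - 8v - 5 = 0.
Discriminant: (-8)² − 4·1·(-5) = 84.
Quadratic formula: v = (8 ± √84) / 2.
So v = 4 + √(21) ≈ 8.5826 or v = 4 - √(21) ≈ -0.5826.

v = -0.5826 or v = 8.5826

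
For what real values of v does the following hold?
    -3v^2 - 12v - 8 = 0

v = -3.1547 or v = -0.8453

Discriminant: (-12)^2 - 4*(-3)*(-8) = 48.
Quadratic formula: v = (12 +/- sqrt(48)) / (-6).
So v = -2 - 2*sqrt(3)/3 ~= -3.1547 or v = -2 + 2*sqrt(3)/3 ~= -0.8453.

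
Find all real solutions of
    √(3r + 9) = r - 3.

Square both sides: 3r + 9 = (r - 3)².
Expand and rearrange: r² - 9r = 0.
Solving gives r = 9 or r = 0.
Check each candidate in the original equation:
  r = 9: √(36) = 6, while r - 3 = 6 — valid.
  r = 0: √(9) = 3, while r - 3 = -3 — extraneous.

r = 9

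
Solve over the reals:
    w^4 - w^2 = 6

Let u = w^2. The equation becomes u^2 - u - 6 = 0.
Factor: (u - 3)(u + 2) = 0, so u = 3 or u = -2.
w^2 = 3 gives w = +/-sqrt(3) ~= +/-1.7321.
w^2 = -2 < 0 has no real solution.

w = -1.7321 or w = 1.7321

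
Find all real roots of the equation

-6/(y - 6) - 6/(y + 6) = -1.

Multiply both sides by (y - 6)(y + 6):
-6(y + 6) - 6(y - 6) = -(y - 6)(y + 6).
Expand and collect terms: -y^2 + 12y + 36 = 0.
By the quadratic formula, y = (-12 +/- sqrt(288)) / -2, so y ~= -2.4853 or y ~= 14.4853.
Neither value makes a denominator zero (y != 6, y != -6), so both are valid.

y = -2.4853 or y = 14.4853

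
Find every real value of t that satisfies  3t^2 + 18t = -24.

t = -4 or t = -2

Bring every term to one side: 3t^2 + 18t + 24 = 0.
Factor: 3(t + 2)(t + 4) = 0.
So t = -2 or t = -4.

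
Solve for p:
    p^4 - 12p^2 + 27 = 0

p = -3 or p = -1.7321 or p = 1.7321 or p = 3

Let u = p^2. The equation becomes u^2 - 12u + 27 = 0.
Factor: (u - 9)(u - 3) = 0, so u = 9 or u = 3.
p^2 = 9 gives p = +/-3.
p^2 = 3 gives p = +/-sqrt(3) ~= +/-1.7321.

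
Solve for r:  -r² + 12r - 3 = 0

r = 0.2554 or r = 11.7446

Discriminant: (12)² − 4·(-1)·(-3) = 132.
Quadratic formula: r = (-12 ± √132) / (-2).
So r = 6 - √(33) ≈ 0.2554 or r = √(33) + 6 ≈ 11.7446.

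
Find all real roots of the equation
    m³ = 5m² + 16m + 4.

Rearrange: m³ - 5m² - 16m - 4 = 0.
Possible rational roots are divisors of -4. Testing m = -2 gives 0, so (m + 2) is a factor.
Divide: m³ - 5m² - 16m - 4 = (m + 2)(m² - 7m - 2).
Apply the quadratic formula to m² - 7m - 2 = 0: m = (7 ± √57)/2, i.e. m ≈ 7.2749 or m ≈ -0.2749.

m = -2 or m = -0.2749 or m = 7.2749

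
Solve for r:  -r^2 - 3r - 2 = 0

r = -2 or r = -1

Factor: -1(r + 1)(r + 2) = 0.
So r = -1 or r = -2.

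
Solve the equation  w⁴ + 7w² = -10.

No real solutions.

Let u = w². The equation becomes u² + 7u + 10 = 0.
Factor: (u + 5)(u + 2) = 0, so u = -5 or u = -2.
w² = -5 < 0 has no real solution.
w² = -2 < 0 has no real solution.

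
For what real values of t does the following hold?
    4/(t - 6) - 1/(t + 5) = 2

t = -5.4255 or t = 7.9255

Multiply both sides by (t - 6)(t + 5):
4(t + 5) - (t - 6) = 2(t - 6)(t + 5).
Expand and collect terms: 2t^2 - 5t - 86 = 0.
By the quadratic formula, t = (5 +/- sqrt(713)) / 4, so t ~= 7.9255 or t ~= -5.4255.
Neither value makes a denominator zero (t != 6, t != -5), so both are valid.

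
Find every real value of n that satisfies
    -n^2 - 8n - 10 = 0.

Discriminant: (-8)^2 - 4*(-1)*(-10) = 24.
Quadratic formula: n = (8 +/- sqrt(24)) / (-2).
So n = -4 - sqrt(6) ~= -6.4495 or n = -4 + sqrt(6) ~= -1.5505.

n = -6.4495 or n = -1.5505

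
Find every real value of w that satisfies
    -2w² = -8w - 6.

w = -0.6458 or w = 4.6458

Rearrange to standard form: -2w² + 8w + 6 = 0.
Discriminant: (8)² − 4·(-2)·6 = 112.
Quadratic formula: w = (-8 ± √112) / (-4).
So w = 2 - √(7) ≈ -0.6458 or w = 2 + √(7) ≈ 4.6458.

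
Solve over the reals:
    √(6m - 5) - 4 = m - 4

Isolate the radical: √(6m - 5) = m.
Square both sides: 6m - 5 = (m)².
Expand and rearrange: m² - 6m + 5 = 0.
Solving gives m = 5 or m = 1.
Check each candidate in the original equation:
  m = 5: √(25) = 5, while m = 5 — valid.
  m = 1: √(1) = 1, while m = 1 — valid.

m = 1 or m = 5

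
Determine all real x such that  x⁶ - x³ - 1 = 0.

Let u = x³. The equation becomes u² - u - 1 = 0.
By the quadratic formula, u = 1/2 + √(5)/2 or u = 1/2 - √(5)/2.
x³ = 1/2 + √(5)/2 gives x = ∛(1/2 + √(5)/2) ≈ 1.174.
x³ = 1/2 - √(5)/2 gives x = -∛(-1/2 + √(5)/2) ≈ -0.8518.

x = -0.8518 or x = 1.174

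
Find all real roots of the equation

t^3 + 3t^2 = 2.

Rearrange: t^3 + 3t^2 - 2 = 0.
Possible rational roots are divisors of -2. Testing t = -1 gives 0, so (t + 1) is a factor.
Divide: t^3 + 3t^2 - 2 = (t + 1)(t^2 + 2t - 2).
Apply the quadratic formula to t^2 + 2t - 2 = 0: t = (-2 +/- sqrt(12))/2, i.e. t ~= 0.7321 or t ~= -2.7321.

t = -2.7321 or t = -1 or t = 0.7321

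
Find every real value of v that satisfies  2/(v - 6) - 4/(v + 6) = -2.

v = -3.772 or v = 4.772

Multiply both sides by (v - 6)(v + 6):
2(v + 6) - 4(v - 6) = -2(v - 6)(v + 6).
Expand and collect terms: -2v² + 2v + 36 = 0.
By the quadratic formula, v = (-2 ± √292) / -4, so v ≈ -3.772 or v ≈ 4.772.
Neither value makes a denominator zero (v ≠ 6, v ≠ -6), so both are valid.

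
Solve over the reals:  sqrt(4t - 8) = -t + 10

t = 6

Square both sides: 4t - 8 = (-t + 10)^2.
Expand and rearrange: t^2 - 24t + 108 = 0.
Solving gives t = 18 or t = 6.
Check each candidate in the original equation:
  t = 18: sqrt(64) = 8, while -t + 10 = -8 — extraneous.
  t = 6: sqrt(16) = 4, while -t + 10 = 4 — valid.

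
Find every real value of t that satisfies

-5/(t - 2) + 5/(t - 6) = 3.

Multiply both sides by (t - 2)(t - 6):
-5(t - 6) + 5(t - 2) = 3(t - 2)(t - 6).
Expand and collect terms: 3t² - 24t + 16 = 0.
By the quadratic formula, t = (24 ± √384) / 6, so t ≈ 7.266 or t ≈ 0.734.
Neither value makes a denominator zero (t ≠ 2, t ≠ 6), so both are valid.

t = 0.734 or t = 7.266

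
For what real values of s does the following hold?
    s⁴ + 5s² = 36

Let u = s². The equation becomes u² + 5u - 36 = 0.
Factor: (u - 4)(u + 9) = 0, so u = 4 or u = -9.
s² = 4 gives s = ±2.
s² = -9 < 0 has no real solution.

s = -2 or s = 2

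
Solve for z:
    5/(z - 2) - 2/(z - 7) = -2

Multiply both sides by (z - 2)(z - 7):
5(z - 7) - 2(z - 2) = -2(z - 2)(z - 7).
Expand and collect terms: -2z^2 + 15z + 3 = 0.
By the quadratic formula, z = (-15 +/- sqrt(249)) / -4, so z ~= -0.1949 or z ~= 7.6949.
Neither value makes a denominator zero (z != 2, z != 7), so both are valid.

z = -0.1949 or z = 7.6949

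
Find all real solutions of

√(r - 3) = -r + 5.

Square both sides: r - 3 = (-r + 5)².
Expand and rearrange: r² - 11r + 28 = 0.
Solving gives r = 7 or r = 4.
Check each candidate in the original equation:
  r = 7: √(4) = 2, while -r + 5 = -2 — extraneous.
  r = 4: √(1) = 1, while -r + 5 = 1 — valid.

r = 4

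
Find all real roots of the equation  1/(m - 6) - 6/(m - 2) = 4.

Multiply both sides by (m - 6)(m - 2):
(m - 2) - 6(m - 6) = 4(m - 6)(m - 2).
Expand and collect terms: 4m^2 - 27m + 14 = 0.
By the quadratic formula, m = (27 +/- sqrt(505)) / 8, so m ~= 6.184 or m ~= 0.566.
Neither value makes a denominator zero (m != 6, m != 2), so both are valid.

m = 0.566 or m = 6.184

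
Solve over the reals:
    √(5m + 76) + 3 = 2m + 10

Isolate the radical: √(5m + 76) = 2m + 7.
Square both sides: 5m + 76 = (2m + 7)².
Expand and rearrange: 4m² + 23m - 27 = 0.
Solving gives m = 1 or m = -6.75.
Check each candidate in the original equation:
  m = 1: √(81) = 9, while 2m + 7 = 9 — valid.
  m = -6.75: √(42.25) = 6.5, while 2m + 7 = -6.5 — extraneous.

m = 1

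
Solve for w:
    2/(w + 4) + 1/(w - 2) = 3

w = -3.3723 or w = 2.3723

Multiply both sides by (w + 4)(w - 2):
2(w - 2) + (w + 4) = 3(w + 4)(w - 2).
Expand and collect terms: 3w² + 3w - 24 = 0.
By the quadratic formula, w = (-3 ± √297) / 6, so w ≈ 2.3723 or w ≈ -3.3723.
Neither value makes a denominator zero (w ≠ -4, w ≠ 2), so both are valid.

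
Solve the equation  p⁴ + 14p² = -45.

Let u = p². The equation becomes u² + 14u + 45 = 0.
Factor: (u + 5)(u + 9) = 0, so u = -5 or u = -9.
p² = -5 < 0 has no real solution.
p² = -9 < 0 has no real solution.

No real solutions.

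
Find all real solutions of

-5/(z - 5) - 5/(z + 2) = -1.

Multiply both sides by (z - 5)(z + 2):
-5(z + 2) - 5(z - 5) = -(z - 5)(z + 2).
Expand and collect terms: -z² + 13z - 5 = 0.
By the quadratic formula, z = (-13 ± √149) / -2, so z ≈ 0.3967 or z ≈ 12.6033.
Neither value makes a denominator zero (z ≠ 5, z ≠ -2), so both are valid.

z = 0.3967 or z = 12.6033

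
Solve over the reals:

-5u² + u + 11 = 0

u = -1.3866 or u = 1.5866

Discriminant: (1)² − 4·(-5)·11 = 221.
Quadratic formula: u = (-1 ± √221) / (-10).
So u = 1/10 - √(221)/10 ≈ -1.3866 or u = 1/10 + √(221)/10 ≈ 1.5866.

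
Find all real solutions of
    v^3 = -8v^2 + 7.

v = -7.8875 or v = -1 or v = 0.8875

Rearrange: v^3 + 8v^2 - 7 = 0.
Possible rational roots are divisors of -7. Testing v = -1 gives 0, so (v + 1) is a factor.
Divide: v^3 + 8v^2 - 7 = (v + 1)(v^2 + 7v - 7).
Apply the quadratic formula to v^2 + 7v - 7 = 0: v = (-7 +/- sqrt(77))/2, i.e. v ~= 0.8875 or v ~= -7.8875.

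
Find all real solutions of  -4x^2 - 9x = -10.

Rearrange to standard form: -4x^2 - 9x + 10 = 0.
Discriminant: (-9)^2 - 4*(-4)*10 = 241.
Quadratic formula: x = (9 +/- sqrt(241)) / (-8).
So x = -sqrt(241)/8 - 9/8 ~= -3.0655 or x = -9/8 + sqrt(241)/8 ~= 0.8155.

x = -3.0655 or x = 0.8155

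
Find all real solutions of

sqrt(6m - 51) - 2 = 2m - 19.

m = 8.5 or m = 10

Isolate the radical: sqrt(6m - 51) = 2m - 17.
Square both sides: 6m - 51 = (2m - 17)^2.
Expand and rearrange: 4m^2 - 74m + 340 = 0.
Solving gives m = 10 or m = 8.5.
Check each candidate in the original equation:
  m = 10: sqrt(9) = 3, while 2m - 17 = 3 — valid.
  m = 8.5: sqrt(0) = 0, while 2m - 17 = 0 — valid.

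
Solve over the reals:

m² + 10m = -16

Bring every term to one side: m² + 10m + 16 = 0.
Factor: (m + 2)(m + 8) = 0.
So m = -2 or m = -8.

m = -8 or m = -2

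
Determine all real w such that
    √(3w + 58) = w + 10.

w = -3

Square both sides: 3w + 58 = (w + 10)².
Expand and rearrange: w² + 17w + 42 = 0.
Solving gives w = -3 or w = -14.
Check each candidate in the original equation:
  w = -3: √(49) = 7, while w + 10 = 7 — valid.
  w = -14: √(16) = 4, while w + 10 = -4 — extraneous.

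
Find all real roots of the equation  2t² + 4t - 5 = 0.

t = -2.8708 or t = 0.8708

Discriminant: (4)² − 4·2·(-5) = 56.
Quadratic formula: t = (-4 ± √56) / 4.
So t = -1 + √(14)/2 ≈ 0.8708 or t = -√(14)/2 - 1 ≈ -2.8708.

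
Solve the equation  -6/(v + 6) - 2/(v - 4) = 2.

v = -9.245 or v = 3.245

Multiply both sides by (v + 6)(v - 4):
-6(v - 4) - 2(v + 6) = 2(v + 6)(v - 4).
Expand and collect terms: 2v^2 + 12v - 60 = 0.
By the quadratic formula, v = (-12 +/- sqrt(624)) / 4, so v ~= 3.245 or v ~= -9.245.
Neither value makes a denominator zero (v != -6, v != 4), so both are valid.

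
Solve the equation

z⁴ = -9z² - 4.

Let u = z². The equation becomes u² + 9u + 4 = 0.
By the quadratic formula, u = -9/2 + √(65)/2 or u = -9/2 - √(65)/2.
z² = -9/2 + √(65)/2 < 0 has no real solution.
z² = -9/2 - √(65)/2 < 0 has no real solution.

No real solutions.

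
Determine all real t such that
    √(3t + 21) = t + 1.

Square both sides: 3t + 21 = (t + 1)².
Expand and rearrange: t² - t - 20 = 0.
Solving gives t = 5 or t = -4.
Check each candidate in the original equation:
  t = 5: √(36) = 6, while t + 1 = 6 — valid.
  t = -4: √(9) = 3, while t + 1 = -3 — extraneous.

t = 5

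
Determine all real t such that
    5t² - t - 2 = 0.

Discriminant: (-1)² − 4·5·(-2) = 41.
Quadratic formula: t = (1 ± √41) / 10.
So t = 1/10 + √(41)/10 ≈ 0.7403 or t = 1/10 - √(41)/10 ≈ -0.5403.

t = -0.5403 or t = 0.7403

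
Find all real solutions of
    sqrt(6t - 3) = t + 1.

Square both sides: 6t - 3 = (t + 1)^2.
Expand and rearrange: t^2 - 4t + 4 = 0.
This gives the repeated root t = 2.
Check in the original equation:
  t = 2: sqrt(9) = 3, while t + 1 = 3 — valid.

t = 2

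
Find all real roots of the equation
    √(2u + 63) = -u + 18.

Square both sides: 2u + 63 = (-u + 18)².
Expand and rearrange: u² - 38u + 261 = 0.
Solving gives u = 29 or u = 9.
Check each candidate in the original equation:
  u = 29: √(121) = 11, while -u + 18 = -11 — extraneous.
  u = 9: √(81) = 9, while -u + 18 = 9 — valid.

u = 9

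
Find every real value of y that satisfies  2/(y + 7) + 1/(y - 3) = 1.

Multiply both sides by (y + 7)(y - 3):
2(y - 3) + (y + 7) = (y + 7)(y - 3).
Expand and collect terms: y² + y - 22 = 0.
By the quadratic formula, y = (-1 ± √89) / 2, so y ≈ 4.217 or y ≈ -5.217.
Neither value makes a denominator zero (y ≠ -7, y ≠ 3), so both are valid.

y = -5.217 or y = 4.217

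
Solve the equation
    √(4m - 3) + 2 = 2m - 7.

Isolate the radical: √(4m - 3) = 2m - 9.
Square both sides: 4m - 3 = (2m - 9)².
Expand and rearrange: 4m² - 40m + 84 = 0.
Solving gives m = 7 or m = 3.
Check each candidate in the original equation:
  m = 7: √(25) = 5, while 2m - 9 = 5 — valid.
  m = 3: √(9) = 3, while 2m - 9 = -3 — extraneous.

m = 7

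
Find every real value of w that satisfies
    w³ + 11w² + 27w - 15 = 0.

Possible rational roots are divisors of -15. Testing w = -5 gives 0, so (w + 5) is a factor.
Divide: w³ + 11w² + 27w - 15 = (w + 5)(w² + 6w - 3).
Apply the quadratic formula to w² + 6w - 3 = 0: w = (-6 ± √48)/2, i.e. w ≈ 0.4641 or w ≈ -6.4641.

w = -6.4641 or w = -5 or w = 0.4641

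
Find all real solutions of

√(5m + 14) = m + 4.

m = -2 or m = -1

Square both sides: 5m + 14 = (m + 4)².
Expand and rearrange: m² + 3m + 2 = 0.
Solving gives m = -1 or m = -2.
Check each candidate in the original equation:
  m = -1: √(9) = 3, while m + 4 = 3 — valid.
  m = -2: √(4) = 2, while m + 4 = 2 — valid.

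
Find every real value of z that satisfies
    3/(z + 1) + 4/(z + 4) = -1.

z = -10 or z = -2

Multiply both sides by (z + 1)(z + 4):
3(z + 4) + 4(z + 1) = -(z + 1)(z + 4).
Expand and collect terms: -z^2 - 12z - 20 = 0.
Factor or apply the quadratic formula: z = -10 or z = -2.
Neither value makes a denominator zero (z != -1, z != -4), so both are valid.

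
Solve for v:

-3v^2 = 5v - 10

Rearrange to standard form: -3v^2 - 5v + 10 = 0.
Discriminant: (-5)^2 - 4*(-3)*10 = 145.
Quadratic formula: v = (5 +/- sqrt(145)) / (-6).
So v = -sqrt(145)/6 - 5/6 ~= -2.8403 or v = -5/6 + sqrt(145)/6 ~= 1.1736.

v = -2.8403 or v = 1.1736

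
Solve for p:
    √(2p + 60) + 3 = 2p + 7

p = 2

Isolate the radical: √(2p + 60) = 2p + 4.
Square both sides: 2p + 60 = (2p + 4)².
Expand and rearrange: 4p² + 14p - 44 = 0.
Solving gives p = 2 or p = -5.5.
Check each candidate in the original equation:
  p = 2: √(64) = 8, while 2p + 4 = 8 — valid.
  p = -5.5: √(49) = 7, while 2p + 4 = -7 — extraneous.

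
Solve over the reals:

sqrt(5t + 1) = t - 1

Square both sides: 5t + 1 = (t - 1)^2.
Expand and rearrange: t^2 - 7t = 0.
Solving gives t = 7 or t = 0.
Check each candidate in the original equation:
  t = 7: sqrt(36) = 6, while t - 1 = 6 — valid.
  t = 0: sqrt(1) = 1, while t - 1 = -1 — extraneous.

t = 7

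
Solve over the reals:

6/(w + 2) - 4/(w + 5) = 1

Multiply both sides by (w + 2)(w + 5):
6(w + 5) - 4(w + 2) = (w + 2)(w + 5).
Expand and collect terms: w^2 + 5w - 12 = 0.
By the quadratic formula, w = (-5 +/- sqrt(73)) / 2, so w ~= 1.772 or w ~= -6.772.
Neither value makes a denominator zero (w != -2, w != -5), so both are valid.

w = -6.772 or w = 1.772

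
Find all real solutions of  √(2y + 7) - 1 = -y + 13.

y = 9

Isolate the radical: √(2y + 7) = -y + 14.
Square both sides: 2y + 7 = (-y + 14)².
Expand and rearrange: y² - 30y + 189 = 0.
Solving gives y = 21 or y = 9.
Check each candidate in the original equation:
  y = 21: √(49) = 7, while -y + 14 = -7 — extraneous.
  y = 9: √(25) = 5, while -y + 14 = 5 — valid.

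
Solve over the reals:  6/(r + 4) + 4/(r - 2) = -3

Multiply both sides by (r + 4)(r - 2):
6(r - 2) + 4(r + 4) = -3(r + 4)(r - 2).
Expand and collect terms: -3r² - 16r + 20 = 0.
By the quadratic formula, r = (16 ± √496) / -6, so r ≈ -6.3785 or r ≈ 1.0452.
Neither value makes a denominator zero (r ≠ -4, r ≠ 2), so both are valid.

r = -6.3785 or r = 1.0452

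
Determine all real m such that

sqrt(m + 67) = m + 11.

m = -3

Square both sides: m + 67 = (m + 11)^2.
Expand and rearrange: m^2 + 21m + 54 = 0.
Solving gives m = -3 or m = -18.
Check each candidate in the original equation:
  m = -3: sqrt(64) = 8, while m + 11 = 8 — valid.
  m = -18: sqrt(49) = 7, while m + 11 = -7 — extraneous.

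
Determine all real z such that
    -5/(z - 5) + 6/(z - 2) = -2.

z = 0 or z = 6.5

Multiply both sides by (z - 5)(z - 2):
-5(z - 2) + 6(z - 5) = -2(z - 5)(z - 2).
Expand and collect terms: -2z^2 + 13z = 0.
Factor or apply the quadratic formula: z = 0 or z = 6.5.
Neither value makes a denominator zero (z != 5, z != 2), so both are valid.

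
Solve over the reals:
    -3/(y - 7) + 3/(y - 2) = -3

Multiply both sides by (y - 7)(y - 2):
-3(y - 2) + 3(y - 7) = -3(y - 7)(y - 2).
Expand and collect terms: -3y^2 + 27y - 27 = 0.
By the quadratic formula, y = (-27 +/- sqrt(405)) / -6, so y ~= 1.1459 or y ~= 7.8541.
Neither value makes a denominator zero (y != 7, y != 2), so both are valid.

y = 1.1459 or y = 7.8541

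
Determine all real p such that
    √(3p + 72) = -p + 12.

Square both sides: 3p + 72 = (-p + 12)².
Expand and rearrange: p² - 27p + 72 = 0.
Solving gives p = 24 or p = 3.
Check each candidate in the original equation:
  p = 24: √(144) = 12, while -p + 12 = -12 — extraneous.
  p = 3: √(81) = 9, while -p + 12 = 9 — valid.

p = 3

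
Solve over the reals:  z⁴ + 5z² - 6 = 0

Let u = z². The equation becomes u² + 5u - 6 = 0.
Factor: (u + 6)(u - 1) = 0, so u = -6 or u = 1.
z² = -6 < 0 has no real solution.
z² = 1 gives z = ±1.

z = -1 or z = 1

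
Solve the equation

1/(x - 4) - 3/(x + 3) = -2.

x = -1.3452 or x = 3.3452

Multiply both sides by (x - 4)(x + 3):
(x + 3) - 3(x - 4) = -2(x - 4)(x + 3).
Expand and collect terms: -2x² + 4x + 9 = 0.
By the quadratic formula, x = (-4 ± √88) / -4, so x ≈ -1.3452 or x ≈ 3.3452.
Neither value makes a denominator zero (x ≠ 4, x ≠ -3), so both are valid.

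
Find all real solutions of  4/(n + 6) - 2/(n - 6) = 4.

Multiply both sides by (n + 6)(n - 6):
4(n - 6) - 2(n + 6) = 4(n + 6)(n - 6).
Expand and collect terms: 4n^2 - 2n - 108 = 0.
By the quadratic formula, n = (2 +/- sqrt(1732)) / 8, so n ~= 5.4522 or n ~= -4.9522.
Neither value makes a denominator zero (n != -6, n != 6), so both are valid.

n = -4.9522 or n = 5.4522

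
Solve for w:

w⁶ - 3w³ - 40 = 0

Let u = w³. The equation becomes u² - 3u - 40 = 0.
Factor: (u + 5)(u - 8) = 0, so u = -5 or u = 8.
w³ = -5 gives w = -∛(5) ≈ -1.71.
w³ = 8 gives w = 2.

w = -1.71 or w = 2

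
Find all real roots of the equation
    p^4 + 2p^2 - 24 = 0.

Let u = p^2. The equation becomes u^2 + 2u - 24 = 0.
Factor: (u + 6)(u - 4) = 0, so u = -6 or u = 4.
p^2 = -6 < 0 has no real solution.
p^2 = 4 gives p = +/-2.

p = -2 or p = 2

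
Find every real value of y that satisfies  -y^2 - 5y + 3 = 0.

y = -5.5414 or y = 0.5414

Discriminant: (-5)^2 - 4*(-1)*3 = 37.
Quadratic formula: y = (5 +/- sqrt(37)) / (-2).
So y = -sqrt(37)/2 - 5/2 ~= -5.5414 or y = -5/2 + sqrt(37)/2 ~= 0.5414.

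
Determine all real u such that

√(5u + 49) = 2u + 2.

u = 3

Square both sides: 5u + 49 = (2u + 2)².
Expand and rearrange: 4u² + 3u - 45 = 0.
Solving gives u = 3 or u = -3.75.
Check each candidate in the original equation:
  u = 3: √(64) = 8, while 2u + 2 = 8 — valid.
  u = -3.75: √(30.25) = 5.5, while 2u + 2 = -5.5 — extraneous.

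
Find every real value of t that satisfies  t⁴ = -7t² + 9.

t = -1.0535 or t = 1.0535

Let u = t². The equation becomes u² + 7u - 9 = 0.
By the quadratic formula, u = -7/2 + √(85)/2 or u = -√(85)/2 - 7/2.
t² = -7/2 + √(85)/2 gives t = ±√(-7/2 + √(85)/2) ≈ ±1.0535.
t² = -√(85)/2 - 7/2 < 0 has no real solution.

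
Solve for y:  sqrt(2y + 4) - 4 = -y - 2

y = 0

Isolate the radical: sqrt(2y + 4) = -y + 2.
Square both sides: 2y + 4 = (-y + 2)^2.
Expand and rearrange: y^2 - 6y = 0.
Solving gives y = 6 or y = 0.
Check each candidate in the original equation:
  y = 6: sqrt(16) = 4, while -y + 2 = -4 — extraneous.
  y = 0: sqrt(4) = 2, while -y + 2 = 2 — valid.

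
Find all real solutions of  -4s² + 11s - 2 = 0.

s = 0.1958 or s = 2.5542

Discriminant: (11)² − 4·(-4)·(-2) = 89.
Quadratic formula: s = (-11 ± √89) / (-8).
So s = 11/8 - √(89)/8 ≈ 0.1958 or s = √(89)/8 + 11/8 ≈ 2.5542.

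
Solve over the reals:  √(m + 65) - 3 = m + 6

m = -1

Isolate the radical: √(m + 65) = m + 9.
Square both sides: m + 65 = (m + 9)².
Expand and rearrange: m² + 17m + 16 = 0.
Solving gives m = -1 or m = -16.
Check each candidate in the original equation:
  m = -1: √(64) = 8, while m + 9 = 8 — valid.
  m = -16: √(49) = 7, while m + 9 = -7 — extraneous.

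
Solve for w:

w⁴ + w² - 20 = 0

w = -2 or w = 2

Let u = w². The equation becomes u² + u - 20 = 0.
Factor: (u - 4)(u + 5) = 0, so u = 4 or u = -5.
w² = 4 gives w = ±2.
w² = -5 < 0 has no real solution.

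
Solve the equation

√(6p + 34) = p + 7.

Square both sides: 6p + 34 = (p + 7)².
Expand and rearrange: p² + 8p + 15 = 0.
Solving gives p = -3 or p = -5.
Check each candidate in the original equation:
  p = -3: √(16) = 4, while p + 7 = 4 — valid.
  p = -5: √(4) = 2, while p + 7 = 2 — valid.

p = -5 or p = -3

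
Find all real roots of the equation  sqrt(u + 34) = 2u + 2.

Square both sides: u + 34 = (2u + 2)^2.
Expand and rearrange: 4u^2 + 7u - 30 = 0.
Solving gives u = 2 or u = -3.75.
Check each candidate in the original equation:
  u = 2: sqrt(36) = 6, while 2u + 2 = 6 — valid.
  u = -3.75: sqrt(30.25) = 5.5, while 2u + 2 = -5.5 — extraneous.

u = 2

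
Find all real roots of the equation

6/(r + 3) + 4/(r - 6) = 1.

Multiply both sides by (r + 3)(r - 6):
6(r - 6) + 4(r + 3) = (r + 3)(r - 6).
Expand and collect terms: r² - 13r + 6 = 0.
By the quadratic formula, r = (13 ± √145) / 2, so r ≈ 12.5208 or r ≈ 0.4792.
Neither value makes a denominator zero (r ≠ -3, r ≠ 6), so both are valid.

r = 0.4792 or r = 12.5208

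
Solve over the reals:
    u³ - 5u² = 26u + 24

Rearrange: u³ - 5u² - 26u - 24 = 0.
Possible rational roots are divisors of -24. Testing u = -2 gives 0, so (u + 2) is a factor.
Divide: u³ - 5u² - 26u - 24 = (u + 2)(u² - 7u - 12).
Apply the quadratic formula to u² - 7u - 12 = 0: u = (7 ± √97)/2, i.e. u ≈ 8.4244 or u ≈ -1.4244.

u = -2 or u = -1.4244 or u = 8.4244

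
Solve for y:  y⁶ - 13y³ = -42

Let u = y³. The equation becomes u² - 13u + 42 = 0.
Factor: (u - 6)(u - 7) = 0, so u = 6 or u = 7.
y³ = 6 gives y = ∛(6) ≈ 1.8171.
y³ = 7 gives y = ∛(7) ≈ 1.9129.

y = 1.8171 or y = 1.9129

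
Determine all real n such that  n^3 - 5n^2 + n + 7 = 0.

Possible rational roots are divisors of 7. Testing n = -1 gives 0, so (n + 1) is a factor.
Divide: n^3 - 5n^2 + n + 7 = (n + 1)(n^2 - 6n + 7).
Apply the quadratic formula to n^2 - 6n + 7 = 0: n = (6 +/- sqrt(8))/2, i.e. n ~= 4.4142 or n ~= 1.5858.

n = -1 or n = 1.5858 or n = 4.4142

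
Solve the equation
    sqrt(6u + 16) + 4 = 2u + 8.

Isolate the radical: sqrt(6u + 16) = 2u + 4.
Square both sides: 6u + 16 = (2u + 4)^2.
Expand and rearrange: 4u^2 + 10u = 0.
Solving gives u = 0 or u = -2.5.
Check each candidate in the original equation:
  u = 0: sqrt(16) = 4, while 2u + 4 = 4 — valid.
  u = -2.5: sqrt(1) = 1, while 2u + 4 = -1 — extraneous.

u = 0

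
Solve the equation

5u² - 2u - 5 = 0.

Discriminant: (-2)² − 4·5·(-5) = 104.
Quadratic formula: u = (2 ± √104) / 10.
So u = 1/5 + √(26)/5 ≈ 1.2198 or u = 1/5 - √(26)/5 ≈ -0.8198.

u = -0.8198 or u = 1.2198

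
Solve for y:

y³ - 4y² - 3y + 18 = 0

y = -2 or y = 3

Possible rational roots are divisors of 18. Testing y = -2 gives 0, so (y + 2) is a factor.
Divide: y³ - 4y² - 3y + 18 = (y + 2)(y² - 6y + 9).
The quadratic has the repeated root y = 3.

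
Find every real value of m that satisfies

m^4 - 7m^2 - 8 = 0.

m = -2.8284 or m = 2.8284

Let u = m^2. The equation becomes u^2 - 7u - 8 = 0.
Factor: (u + 1)(u - 8) = 0, so u = -1 or u = 8.
m^2 = -1 < 0 has no real solution.
m^2 = 8 gives m = +/-2*sqrt(2) ~= +/-2.8284.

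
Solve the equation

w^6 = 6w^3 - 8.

Let u = w^3. The equation becomes u^2 - 6u + 8 = 0.
Factor: (u - 2)(u - 4) = 0, so u = 2 or u = 4.
w^3 = 2 gives w = (2)^(1/3) ~= 1.2599.
w^3 = 4 gives w = (4)^(1/3) ~= 1.5874.

w = 1.2599 or w = 1.5874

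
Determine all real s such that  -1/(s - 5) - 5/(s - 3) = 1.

s = -2.7417 or s = 4.7417

Multiply both sides by (s - 5)(s - 3):
-(s - 3) - 5(s - 5) = (s - 5)(s - 3).
Expand and collect terms: s^2 - 2s - 13 = 0.
By the quadratic formula, s = (2 +/- sqrt(56)) / 2, so s ~= 4.7417 or s ~= -2.7417.
Neither value makes a denominator zero (s != 5, s != 3), so both are valid.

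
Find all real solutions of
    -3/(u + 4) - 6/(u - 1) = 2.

Multiply both sides by (u + 4)(u - 1):
-3(u - 1) - 6(u + 4) = 2(u + 4)(u - 1).
Expand and collect terms: 2u^2 + 15u + 13 = 0.
Factor or apply the quadratic formula: u = -1 or u = -6.5.
Neither value makes a denominator zero (u != -4, u != 1), so both are valid.

u = -6.5 or u = -1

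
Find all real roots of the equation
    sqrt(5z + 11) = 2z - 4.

Square both sides: 5z + 11 = (2z - 4)^2.
Expand and rearrange: 4z^2 - 21z + 5 = 0.
Solving gives z = 5 or z = 0.25.
Check each candidate in the original equation:
  z = 5: sqrt(36) = 6, while 2z - 4 = 6 — valid.
  z = 0.25: sqrt(12.25) = 3.5, while 2z - 4 = -3.5 — extraneous.

z = 5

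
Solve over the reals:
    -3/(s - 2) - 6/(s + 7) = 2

s = -10.4124 or s = 0.9124

Multiply both sides by (s - 2)(s + 7):
-3(s + 7) - 6(s - 2) = 2(s - 2)(s + 7).
Expand and collect terms: 2s² + 19s - 19 = 0.
By the quadratic formula, s = (-19 ± √513) / 4, so s ≈ 0.9124 or s ≈ -10.4124.
Neither value makes a denominator zero (s ≠ 2, s ≠ -7), so both are valid.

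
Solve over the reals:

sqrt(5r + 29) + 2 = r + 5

r = 4

Isolate the radical: sqrt(5r + 29) = r + 3.
Square both sides: 5r + 29 = (r + 3)^2.
Expand and rearrange: r^2 + r - 20 = 0.
Solving gives r = 4 or r = -5.
Check each candidate in the original equation:
  r = 4: sqrt(49) = 7, while r + 3 = 7 — valid.
  r = -5: sqrt(4) = 2, while r + 3 = -2 — extraneous.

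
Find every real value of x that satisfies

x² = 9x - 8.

Bring every term to one side: x² - 9x + 8 = 0.
Factor: (x - 1)(x - 8) = 0.
So x = 1 or x = 8.

x = 1 or x = 8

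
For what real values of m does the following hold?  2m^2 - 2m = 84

Bring every term to one side: 2m^2 - 2m - 84 = 0.
Factor: 2(m - 7)(m + 6) = 0.
So m = 7 or m = -6.

m = -6 or m = 7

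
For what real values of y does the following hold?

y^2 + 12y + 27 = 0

y = -9 or y = -3

Factor: (y + 9)(y + 3) = 0.
So y = -9 or y = -3.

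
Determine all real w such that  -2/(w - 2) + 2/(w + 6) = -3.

w = -6.6188 or w = 2.6188

Multiply both sides by (w - 2)(w + 6):
-2(w + 6) + 2(w - 2) = -3(w - 2)(w + 6).
Expand and collect terms: -3w² - 12w + 52 = 0.
By the quadratic formula, w = (12 ± √768) / -6, so w ≈ -6.6188 or w ≈ 2.6188.
Neither value makes a denominator zero (w ≠ 2, w ≠ -6), so both are valid.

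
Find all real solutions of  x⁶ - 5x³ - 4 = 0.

x = -0.8886 or x = 1.7865

Let u = x³. The equation becomes u² - 5u - 4 = 0.
By the quadratic formula, u = 5/2 + √(41)/2 or u = 5/2 - √(41)/2.
x³ = 5/2 + √(41)/2 gives x = ∛(5/2 + √(41)/2) ≈ 1.7865.
x³ = 5/2 - √(41)/2 gives x = -∛(-5/2 + √(41)/2) ≈ -0.8886.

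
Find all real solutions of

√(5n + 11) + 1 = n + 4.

n = -2 or n = 1

Isolate the radical: √(5n + 11) = n + 3.
Square both sides: 5n + 11 = (n + 3)².
Expand and rearrange: n² + n - 2 = 0.
Solving gives n = 1 or n = -2.
Check each candidate in the original equation:
  n = 1: √(16) = 4, while n + 3 = 4 — valid.
  n = -2: √(1) = 1, while n + 3 = 1 — valid.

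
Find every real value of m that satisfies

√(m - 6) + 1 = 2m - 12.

m = 7

Isolate the radical: √(m - 6) = 2m - 13.
Square both sides: m - 6 = (2m - 13)².
Expand and rearrange: 4m² - 53m + 175 = 0.
Solving gives m = 7 or m = 6.25.
Check each candidate in the original equation:
  m = 7: √(1) = 1, while 2m - 13 = 1 — valid.
  m = 6.25: √(0.25) = 0.5, while 2m - 13 = -0.5 — extraneous.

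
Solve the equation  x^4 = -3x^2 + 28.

Let u = x^2. The equation becomes u^2 + 3u - 28 = 0.
Factor: (u + 7)(u - 4) = 0, so u = -7 or u = 4.
x^2 = -7 < 0 has no real solution.
x^2 = 4 gives x = +/-2.

x = -2 or x = 2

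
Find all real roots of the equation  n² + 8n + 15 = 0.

Factor: (n + 5)(n + 3) = 0.
So n = -5 or n = -3.

n = -5 or n = -3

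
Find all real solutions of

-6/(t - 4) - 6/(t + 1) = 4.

Multiply both sides by (t - 4)(t + 1):
-6(t + 1) - 6(t - 4) = 4(t - 4)(t + 1).
Expand and collect terms: 4t² - 34 = 0.
By the quadratic formula, t = (0 ± √544) / 8, so t ≈ 2.9155 or t ≈ -2.9155.
Neither value makes a denominator zero (t ≠ 4, t ≠ -1), so both are valid.

t = -2.9155 or t = 2.9155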